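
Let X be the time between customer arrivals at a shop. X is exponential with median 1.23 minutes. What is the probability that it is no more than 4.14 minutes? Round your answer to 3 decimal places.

0.903

For an exponential, median = ln(2)/λ, so λ = ln 2 / 1.23 = 0.563534 per minute.
P(X ≤ 4.14) = 1 − e^(−λ·4.14) = 1 − e^(−2.333) ≈ 0.903.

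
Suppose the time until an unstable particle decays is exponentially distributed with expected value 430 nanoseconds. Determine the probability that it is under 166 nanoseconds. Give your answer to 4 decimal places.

0.3203

The rate is λ = 1/430 = 0.00232558 per nanosecond.
P(X ≤ 166) = 1 − e^(−λ·166) = 1 − e^(−0.38605) ≈ 0.3203.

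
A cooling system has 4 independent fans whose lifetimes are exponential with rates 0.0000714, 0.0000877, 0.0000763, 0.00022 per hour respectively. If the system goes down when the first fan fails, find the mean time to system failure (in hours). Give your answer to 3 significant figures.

The time to first failure is exponential with rate Σλ = 0.0000714 + 0.0000877 + 0.0000763 + 0.00022 = 0.0004554.
E[min] = 1/Σλ = 1/0.0004554 = 2195.87 hours.

2200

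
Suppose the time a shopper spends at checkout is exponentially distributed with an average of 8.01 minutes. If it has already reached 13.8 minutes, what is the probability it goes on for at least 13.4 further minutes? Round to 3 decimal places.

The rate is λ = 1/8.01 = 0.124844 per minute.
The exponential is memoryless, so the remaining time is again Exp(λ): the condition X > 13.8 is irrelevant.
P(X > 13.4) = e^(−1.6729) ≈ 0.188.

0.188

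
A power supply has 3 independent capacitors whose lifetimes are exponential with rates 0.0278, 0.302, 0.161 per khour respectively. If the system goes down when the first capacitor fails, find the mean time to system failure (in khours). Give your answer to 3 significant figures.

The time to first failure is exponential with rate Σλ = 0.0278 + 0.302 + 0.161 = 0.4908.
E[min] = 1/Σλ = 1/0.4908 = 2.03749 khours.

2.04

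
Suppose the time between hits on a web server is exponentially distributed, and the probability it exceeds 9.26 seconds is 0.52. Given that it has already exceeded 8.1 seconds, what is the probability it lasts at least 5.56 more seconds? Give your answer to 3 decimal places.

0.675

From e^(−λ·9.26) = 0.52, λ = −ln(0.52)/9.26 = 0.0706184.
Memoryless: P(X > 8.1+5.56 | X > 8.1) = P(X > 5.56) = e^(−0.0706184·5.56) ≈ 0.675.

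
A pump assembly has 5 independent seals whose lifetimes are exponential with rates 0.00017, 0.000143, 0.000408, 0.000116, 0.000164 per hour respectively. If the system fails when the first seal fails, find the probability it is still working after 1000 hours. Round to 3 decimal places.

The time to first failure is exponential with rate Σλ = 0.00017 + 0.000143 + 0.000408 + 0.000116 + 0.000164 = 0.001001.
P(min > 1000) = e^(−0.001001·1000) = e^(−1.001) ≈ 0.368.

0.368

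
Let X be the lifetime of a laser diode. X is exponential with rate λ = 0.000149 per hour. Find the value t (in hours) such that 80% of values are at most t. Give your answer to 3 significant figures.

Set 1 − e^(−λt) = 0.8, so t = −ln(0.2)/λ = 1.6094/0.000149 ≈ 10801.6 hours.

10800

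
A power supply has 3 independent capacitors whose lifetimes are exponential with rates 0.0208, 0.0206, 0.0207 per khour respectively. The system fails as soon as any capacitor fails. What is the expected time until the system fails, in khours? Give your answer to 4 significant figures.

The time to first failure is exponential with rate Σλ = 0.0208 + 0.0206 + 0.0207 = 0.0621.
E[min] = 1/Σλ = 1/0.0621 = 16.1031 khours.

16.10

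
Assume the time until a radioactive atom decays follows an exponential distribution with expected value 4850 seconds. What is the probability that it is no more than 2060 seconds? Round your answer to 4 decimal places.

The rate is λ = 1/4850 = 0.000206186 per second.
P(X ≤ 2060) = 1 − e^(−λ·2060) = 1 − e^(−0.42474) ≈ 0.3461.

0.3461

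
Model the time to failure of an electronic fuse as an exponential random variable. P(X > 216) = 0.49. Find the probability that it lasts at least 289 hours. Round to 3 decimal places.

e^(−λ·216) = 0.49 ⇒ λ = −ln(0.49)/216 = 0.00330255.
P(X > 289) = e^(−0.00330255·289) = e^(−0.95444) ≈ 0.385.

0.385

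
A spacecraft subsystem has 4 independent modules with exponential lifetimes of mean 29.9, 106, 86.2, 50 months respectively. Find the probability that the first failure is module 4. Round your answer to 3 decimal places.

Rates: λ_i = 1/mean_i → 0.0334448, 0.00943396, 0.0116009, 0.02; Σλ = 0.0744797.
P(module 4 first) = λ_4/Σλ = 0.02/0.0744797 ≈ 0.269.

0.269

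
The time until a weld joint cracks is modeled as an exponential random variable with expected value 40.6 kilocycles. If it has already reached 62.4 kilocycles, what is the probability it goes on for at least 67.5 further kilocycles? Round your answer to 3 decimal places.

0.190

The rate is λ = 1/40.6 = 0.0246305 per kilocycle.
By the memoryless property, P(X > 62.4+67.5 | X > 62.4) = P(X > 67.5).
P(X > 67.5) = e^(−1.6626) ≈ 0.190.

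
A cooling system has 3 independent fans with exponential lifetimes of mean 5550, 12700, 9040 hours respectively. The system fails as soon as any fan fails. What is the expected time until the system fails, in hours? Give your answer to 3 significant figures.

2710

The first failure time is exponential with rate Σλ_i = 1/5550 + 1/12700 + 1/9040 = 0.00036954 per hour.
E[min] = 1/Σλ = 1/0.00036954 = 2706.07 hours.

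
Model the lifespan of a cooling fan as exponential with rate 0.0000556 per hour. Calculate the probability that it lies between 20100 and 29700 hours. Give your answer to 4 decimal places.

0.1353

P(20100 < X < 29700) = e^(−λ·20100) − e^(−λ·29700) = 0.32708 − 0.19180 ≈ 0.1353.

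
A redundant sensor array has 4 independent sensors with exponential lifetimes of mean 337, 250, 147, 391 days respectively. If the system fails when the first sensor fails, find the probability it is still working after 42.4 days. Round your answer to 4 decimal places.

0.5004

The first failure time is exponential with rate Σλ_i = 1/337 + 1/250 + 1/147 + 1/391 = 0.0163276 per day.
P(min > 42.4) = e^(−0.0163276·42.4) = e^(−0.69229) ≈ 0.5004.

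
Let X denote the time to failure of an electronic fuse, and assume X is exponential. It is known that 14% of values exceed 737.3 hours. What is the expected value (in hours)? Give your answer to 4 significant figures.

e^(−λ·737.3) = 0.14 ⇒ λ = −ln(0.14)/737.3 = 0.00266664.
Mean = 1/λ = 375.004 hours.

375.0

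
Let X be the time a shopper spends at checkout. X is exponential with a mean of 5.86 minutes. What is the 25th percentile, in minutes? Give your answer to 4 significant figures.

1.686

The rate is λ = 1/5.86 = 0.170648 per minute.
Set 1 − e^(−λt) = 0.25, so t = −ln(0.75)/λ = 0.28768/0.170648 ≈ 1.68582 minutes.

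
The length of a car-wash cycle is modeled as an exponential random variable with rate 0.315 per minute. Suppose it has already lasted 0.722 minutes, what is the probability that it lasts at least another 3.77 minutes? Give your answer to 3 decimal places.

0.305

P(X > s+t | X > s) = e^(−λ(s+t))/e^(−λs) = e^(−λt), independent of s = 0.722.
P(X > 3.77) = e^(−1.1876) ≈ 0.305.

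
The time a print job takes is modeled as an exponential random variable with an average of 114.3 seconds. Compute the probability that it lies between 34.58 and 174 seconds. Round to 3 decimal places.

The rate is λ = 1/114.3 = 0.00874891 per second.
P(34.58 < X < 174) = e^(−λ·34.58) − e^(−λ·174) = 0.73894 − 0.21821 ≈ 0.521.

0.521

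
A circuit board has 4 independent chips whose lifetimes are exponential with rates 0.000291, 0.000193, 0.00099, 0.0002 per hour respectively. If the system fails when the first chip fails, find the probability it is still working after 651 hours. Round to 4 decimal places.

0.3363

The time to first failure is exponential with rate Σλ = 0.000291 + 0.000193 + 0.00099 + 0.0002 = 0.001674.
P(min > 651) = e^(−0.001674·651) = e^(−1.0898) ≈ 0.3363.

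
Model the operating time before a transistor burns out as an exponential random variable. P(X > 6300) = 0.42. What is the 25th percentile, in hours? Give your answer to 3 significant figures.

e^(−λ·6300) = 0.42 ⇒ λ = −ln(0.42)/6300 = 0.000137699.
25th percentile: 1 − e^(−λt) = 0.25, t = −ln(0.75)/λ = 2089.22 hours.

2090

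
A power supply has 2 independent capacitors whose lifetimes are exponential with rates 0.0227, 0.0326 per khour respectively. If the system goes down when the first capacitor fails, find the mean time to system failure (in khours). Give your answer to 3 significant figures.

18.1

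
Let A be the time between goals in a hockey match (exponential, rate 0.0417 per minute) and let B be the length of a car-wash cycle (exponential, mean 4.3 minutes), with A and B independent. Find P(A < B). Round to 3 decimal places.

λ_1 = 0.0417, λ_2 = 1/4.3 = 0.232558.
For independent exponentials, P(A < B) = λ_1/(λ_1+λ_2) = 0.0417/0.274258 ≈ 0.152.

0.152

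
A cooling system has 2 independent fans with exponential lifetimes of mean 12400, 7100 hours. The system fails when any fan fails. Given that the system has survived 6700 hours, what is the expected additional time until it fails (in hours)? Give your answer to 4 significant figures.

4515

First-failure rate Σλ = 1/12400 + 1/7100 = 0.00022149.
By memorylessness the expected residual is 1/Σλ = 4514.87 hours, regardless of the 6700 already elapsed.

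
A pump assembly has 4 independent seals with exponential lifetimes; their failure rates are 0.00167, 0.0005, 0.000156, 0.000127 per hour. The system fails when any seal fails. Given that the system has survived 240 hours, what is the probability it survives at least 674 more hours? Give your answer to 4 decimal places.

Time to first failure ~ Exp(Σλ) with Σλ = 0.002453.
By memorylessness, P(T > 240+674 | T > 240) = P(T > 674) = e^(−0.002453·674) ≈ 0.1914.

0.1914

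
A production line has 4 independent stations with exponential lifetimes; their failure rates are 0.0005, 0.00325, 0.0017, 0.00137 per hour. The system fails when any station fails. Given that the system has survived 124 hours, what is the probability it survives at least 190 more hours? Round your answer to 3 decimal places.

Time to first failure ~ Exp(Σλ) with Σλ = 0.00682.
By memorylessness, P(T > 124+190 | T > 124) = P(T > 190) = e^(−0.00682·190) ≈ 0.274.

0.274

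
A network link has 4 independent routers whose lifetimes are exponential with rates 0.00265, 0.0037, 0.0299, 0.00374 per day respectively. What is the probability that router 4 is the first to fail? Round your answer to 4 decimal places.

0.0935

The time to first failure is exponential with rate Σλ = 0.00265 + 0.0037 + 0.0299 + 0.00374 = 0.03999.
P(router 4 first) = λ_4/Σλ = 0.00374/0.03999 ≈ 0.0935.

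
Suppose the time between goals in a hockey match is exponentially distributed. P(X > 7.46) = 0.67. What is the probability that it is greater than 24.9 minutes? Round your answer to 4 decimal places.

0.2627

e^(−λ·7.46) = 0.67 ⇒ λ = −ln(0.67)/7.46 = 0.0536833.
P(X > 24.9) = e^(−0.0536833·24.9) = e^(−1.3367) ≈ 0.2627.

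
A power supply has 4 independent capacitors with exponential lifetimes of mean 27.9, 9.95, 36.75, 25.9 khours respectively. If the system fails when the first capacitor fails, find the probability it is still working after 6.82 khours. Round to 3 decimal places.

The first failure time is exponential with rate Σλ_i = 1/27.9 + 1/9.95 + 1/36.75 + 1/25.9 = 0.202166 per khour.
P(min > 6.82) = e^(−0.202166·6.82) = e^(−1.3788) ≈ 0.252.

0.252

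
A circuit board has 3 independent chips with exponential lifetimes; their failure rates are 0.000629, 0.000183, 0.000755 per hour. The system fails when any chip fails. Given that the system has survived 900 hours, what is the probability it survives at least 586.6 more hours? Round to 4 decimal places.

Time to first failure ~ Exp(Σλ) with Σλ = 0.001567.
By memorylessness, P(T > 900+586.6 | T > 900) = P(T > 586.6) = e^(−0.001567·586.6) ≈ 0.3988.

0.3988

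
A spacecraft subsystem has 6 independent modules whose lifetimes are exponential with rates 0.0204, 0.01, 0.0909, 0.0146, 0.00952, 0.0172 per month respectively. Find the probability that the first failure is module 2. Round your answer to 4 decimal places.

The time to first failure is exponential with rate Σλ = 0.0204 + 0.01 + 0.0909 + 0.0146 + 0.00952 + 0.0172 = 0.16262.
P(module 2 first) = λ_2/Σλ = 0.01/0.16262 ≈ 0.0615.

0.0615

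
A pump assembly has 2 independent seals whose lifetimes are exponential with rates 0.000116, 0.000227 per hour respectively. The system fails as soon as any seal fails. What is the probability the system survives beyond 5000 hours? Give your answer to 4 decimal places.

0.1800

The time to first failure is exponential with rate Σλ = 0.000116 + 0.000227 = 0.000343.
P(min > 5000) = e^(−0.000343·5000) = e^(−1.715) ≈ 0.1800.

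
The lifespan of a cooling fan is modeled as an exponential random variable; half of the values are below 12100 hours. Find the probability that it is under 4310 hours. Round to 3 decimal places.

For an exponential, median = ln(2)/λ, so λ = ln 2 / 12100 = 0.0000572849 per hour.
P(X ≤ 4310) = 1 − e^(−λ·4310) = 1 − e^(−0.2469) ≈ 0.219.

0.219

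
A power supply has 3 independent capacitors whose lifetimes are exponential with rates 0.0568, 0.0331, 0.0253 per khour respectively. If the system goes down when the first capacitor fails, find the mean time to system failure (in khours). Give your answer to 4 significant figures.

8.681

The time to first failure is exponential with rate Σλ = 0.0568 + 0.0331 + 0.0253 = 0.1152.
E[min] = 1/Σλ = 1/0.1152 = 8.68056 khours.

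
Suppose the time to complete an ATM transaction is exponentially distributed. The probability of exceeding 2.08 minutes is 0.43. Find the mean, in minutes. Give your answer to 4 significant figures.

2.465

e^(−λ·2.08) = 0.43 ⇒ λ = −ln(0.43)/2.08 = 0.405755.
Mean = 1/λ = 2.46454 minutes.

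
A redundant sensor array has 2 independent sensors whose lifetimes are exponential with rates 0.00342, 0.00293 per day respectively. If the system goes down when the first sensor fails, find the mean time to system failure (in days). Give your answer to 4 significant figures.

The time to first failure is exponential with rate Σλ = 0.00342 + 0.00293 = 0.00635.
E[min] = 1/Σλ = 1/0.00635 = 157.48 days.

157.5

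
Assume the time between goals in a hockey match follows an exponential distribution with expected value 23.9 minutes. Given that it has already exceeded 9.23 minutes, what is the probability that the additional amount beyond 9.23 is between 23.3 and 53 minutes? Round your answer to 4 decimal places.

0.2684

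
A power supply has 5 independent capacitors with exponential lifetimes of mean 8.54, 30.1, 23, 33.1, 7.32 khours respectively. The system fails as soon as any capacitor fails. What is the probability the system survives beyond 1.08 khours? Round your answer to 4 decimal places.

0.6774

The first failure time is exponential with rate Σλ_i = 1/8.54 + 1/30.1 + 1/23 + 1/33.1 + 1/7.32 = 0.36062 per khour.
P(min > 1.08) = e^(−0.36062·1.08) = e^(−0.38947) ≈ 0.6774.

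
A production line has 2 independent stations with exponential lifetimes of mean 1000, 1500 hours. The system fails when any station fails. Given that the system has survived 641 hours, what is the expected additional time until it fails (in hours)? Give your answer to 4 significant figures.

First-failure rate Σλ = 1/1000 + 1/1500 = 0.00166667.
By memorylessness the expected residual is 1/Σλ = 600 hours, regardless of the 641 already elapsed.

600.0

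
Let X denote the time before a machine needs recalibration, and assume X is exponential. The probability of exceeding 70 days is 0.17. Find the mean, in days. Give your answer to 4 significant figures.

e^(−λ·70) = 0.17 ⇒ λ = −ln(0.17)/70 = 0.0253137.
Mean = 1/λ = 39.5043 days.

39.50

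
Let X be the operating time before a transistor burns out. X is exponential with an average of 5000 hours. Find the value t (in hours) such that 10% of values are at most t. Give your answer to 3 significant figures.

527

The rate is λ = 1/5000 = 0.0002 per hour.
Set 1 − e^(−λt) = 0.1, so t = −ln(0.9)/λ = 0.10536/0.0002 ≈ 526.803 hours.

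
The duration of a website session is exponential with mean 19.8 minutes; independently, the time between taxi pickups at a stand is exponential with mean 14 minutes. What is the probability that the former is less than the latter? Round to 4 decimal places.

0.4142

λ_1 = 1/19.8 = 0.0505051, λ_2 = 1/14 = 0.0714286.
For independent exponentials, P(the former < the latter) = λ_1/(λ_1+λ_2) = 0.0505051/0.121934 ≈ 0.4142.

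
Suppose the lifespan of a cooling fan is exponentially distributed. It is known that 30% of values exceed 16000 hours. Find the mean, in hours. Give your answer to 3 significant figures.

e^(−λ·16000) = 0.30 ⇒ λ = −ln(0.30)/16000 = 0.0000752483.
Mean = 1/λ = 13289.3 hours.

13300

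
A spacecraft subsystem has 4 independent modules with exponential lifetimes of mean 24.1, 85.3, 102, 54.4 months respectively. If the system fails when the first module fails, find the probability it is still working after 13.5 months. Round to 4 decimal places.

The first failure time is exponential with rate Σλ_i = 1/24.1 + 1/85.3 + 1/102 + 1/54.4 = 0.0814034 per month.
P(min > 13.5) = e^(−0.0814034·13.5) = e^(−1.0989) ≈ 0.3332.

0.3332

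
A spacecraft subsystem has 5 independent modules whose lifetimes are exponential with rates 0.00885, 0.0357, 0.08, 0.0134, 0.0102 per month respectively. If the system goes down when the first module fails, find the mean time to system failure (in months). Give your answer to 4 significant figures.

6.750

The time to first failure is exponential with rate Σλ = 0.00885 + 0.0357 + 0.08 + 0.0134 + 0.0102 = 0.14815.
E[min] = 1/Σλ = 1/0.14815 = 6.74992 months.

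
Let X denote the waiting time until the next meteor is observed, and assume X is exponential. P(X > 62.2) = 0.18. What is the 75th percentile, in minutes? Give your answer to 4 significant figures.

50.28

e^(−λ·62.2) = 0.18 ⇒ λ = −ln(0.18)/62.2 = 0.0275691.
75th percentile: 1 − e^(−λt) = 0.75, t = −ln(0.25)/λ = 50.2843 minutes.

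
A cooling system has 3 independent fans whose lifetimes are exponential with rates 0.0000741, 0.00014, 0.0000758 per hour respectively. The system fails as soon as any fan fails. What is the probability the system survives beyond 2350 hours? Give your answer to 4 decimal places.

0.5060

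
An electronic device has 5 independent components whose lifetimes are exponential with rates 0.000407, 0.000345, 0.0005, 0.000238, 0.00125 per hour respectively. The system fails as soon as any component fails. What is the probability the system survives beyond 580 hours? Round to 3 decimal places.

The time to first failure is exponential with rate Σλ = 0.000407 + 0.000345 + 0.0005 + 0.000238 + 0.00125 = 0.00274.
P(min > 580) = e^(−0.00274·580) = e^(−1.5892) ≈ 0.204.

0.204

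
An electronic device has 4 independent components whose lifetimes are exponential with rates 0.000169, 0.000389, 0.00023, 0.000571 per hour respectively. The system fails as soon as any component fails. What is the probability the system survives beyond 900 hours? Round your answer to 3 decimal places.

0.294

The time to first failure is exponential with rate Σλ = 0.000169 + 0.000389 + 0.00023 + 0.000571 = 0.001359.
P(min > 900) = e^(−0.001359·900) = e^(−1.2231) ≈ 0.294.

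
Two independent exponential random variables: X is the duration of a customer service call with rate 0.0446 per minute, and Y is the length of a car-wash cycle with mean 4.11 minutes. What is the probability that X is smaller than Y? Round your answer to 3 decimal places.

0.155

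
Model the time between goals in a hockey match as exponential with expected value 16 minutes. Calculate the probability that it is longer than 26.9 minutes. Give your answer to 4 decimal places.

0.1861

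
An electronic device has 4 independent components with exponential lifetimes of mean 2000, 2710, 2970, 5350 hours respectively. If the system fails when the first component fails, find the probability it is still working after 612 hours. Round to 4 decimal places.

The first failure time is exponential with rate Σλ_i = 1/2000 + 1/2710 + 1/2970 + 1/5350 = 0.00139262 per hour.
P(min > 612) = e^(−0.00139262·612) = e^(−0.85228) ≈ 0.4264.

0.4264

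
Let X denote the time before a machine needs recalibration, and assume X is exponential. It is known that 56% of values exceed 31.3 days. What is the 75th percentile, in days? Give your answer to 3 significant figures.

74.8

e^(−λ·31.3) = 0.56 ⇒ λ = −ln(0.56)/31.3 = 0.0185246.
75th percentile: 1 − e^(−λt) = 0.75, t = −ln(0.25)/λ = 74.8355 days.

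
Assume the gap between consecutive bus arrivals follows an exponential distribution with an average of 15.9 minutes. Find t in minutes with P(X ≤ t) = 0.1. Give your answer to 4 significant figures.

1.675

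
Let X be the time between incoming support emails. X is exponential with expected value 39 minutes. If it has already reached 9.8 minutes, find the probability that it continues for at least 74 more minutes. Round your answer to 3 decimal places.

The rate is λ = 1/39 = 0.025641 per minute.
The exponential is memoryless, so the remaining time is again Exp(λ): the condition X > 9.8 is irrelevant.
P(X > 74) = e^(−1.8974) ≈ 0.150.

0.150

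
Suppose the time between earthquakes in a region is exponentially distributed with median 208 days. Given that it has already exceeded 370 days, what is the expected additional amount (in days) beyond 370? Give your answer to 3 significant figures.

For an exponential, median = ln(2)/λ, so λ = ln 2 / 208 = 0.00333244 per day.
By memorylessness, the remaining amount past any threshold is again Exp(λ) with mean 1/λ = 300.081 days.

300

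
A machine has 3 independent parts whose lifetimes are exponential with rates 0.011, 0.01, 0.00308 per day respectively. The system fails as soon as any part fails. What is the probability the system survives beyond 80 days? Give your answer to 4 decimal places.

0.1457

The time to first failure is exponential with rate Σλ = 0.011 + 0.01 + 0.00308 = 0.02408.
P(min > 80) = e^(−0.02408·80) = e^(−1.9264) ≈ 0.1457.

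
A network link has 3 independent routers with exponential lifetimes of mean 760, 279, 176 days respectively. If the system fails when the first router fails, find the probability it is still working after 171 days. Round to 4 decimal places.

The first failure time is exponential with rate Σλ_i = 1/760 + 1/279 + 1/176 = 0.0105818 per day.
P(min > 171) = e^(−0.0105818·171) = e^(−1.8095) ≈ 0.1637.

0.1637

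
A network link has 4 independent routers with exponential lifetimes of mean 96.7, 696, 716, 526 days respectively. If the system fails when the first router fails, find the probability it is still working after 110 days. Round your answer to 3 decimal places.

The first failure time is exponential with rate Σλ_i = 1/96.7 + 1/696 + 1/716 + 1/526 = 0.0150758 per day.
P(min > 110) = e^(−0.0150758·110) = e^(−1.6583) ≈ 0.190.

0.190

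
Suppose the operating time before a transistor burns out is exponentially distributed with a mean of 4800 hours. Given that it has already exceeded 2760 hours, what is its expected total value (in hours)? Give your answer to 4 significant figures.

The rate is λ = 1/4800 = 0.000208333 per hour.
By memorylessness, E[X | X > 2760] = 2760 + 1/λ = 2760 + 4800 = 7560 hours.

7560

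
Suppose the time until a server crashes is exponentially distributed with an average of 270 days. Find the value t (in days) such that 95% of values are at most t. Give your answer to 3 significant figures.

809

The rate is λ = 1/270 = 0.0037037 per day.
Set 1 − e^(−λt) = 0.95, so t = −ln(0.05)/λ = 2.9957/0.0037037 ≈ 808.848 days.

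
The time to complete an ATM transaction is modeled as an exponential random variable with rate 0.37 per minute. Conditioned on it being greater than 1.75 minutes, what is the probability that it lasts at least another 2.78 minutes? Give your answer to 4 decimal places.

0.3575

The exponential is memoryless, so the remaining time is again Exp(λ): the condition X > 1.75 is irrelevant.
P(X > 2.78) = e^(−1.0286) ≈ 0.3575.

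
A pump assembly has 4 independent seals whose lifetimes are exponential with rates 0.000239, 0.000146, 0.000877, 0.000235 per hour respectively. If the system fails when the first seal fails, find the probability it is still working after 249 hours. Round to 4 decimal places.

0.6888

The time to first failure is exponential with rate Σλ = 0.000239 + 0.000146 + 0.000877 + 0.000235 = 0.001497.
P(min > 249) = e^(−0.001497·249) = e^(−0.37275) ≈ 0.6888.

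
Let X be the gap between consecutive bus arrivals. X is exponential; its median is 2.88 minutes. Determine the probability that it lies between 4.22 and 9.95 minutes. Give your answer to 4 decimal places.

0.2710

For an exponential, median = ln(2)/λ, so λ = ln 2 / 2.88 = 0.240676 per minute.
P(4.22 < X < 9.95) = e^(−λ·4.22) − e^(−λ·9.95) = 0.36217 − 0.09120 ≈ 0.2710.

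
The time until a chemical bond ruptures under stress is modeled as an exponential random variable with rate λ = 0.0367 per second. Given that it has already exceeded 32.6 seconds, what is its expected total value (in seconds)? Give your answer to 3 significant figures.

By memorylessness, E[X | X > 32.6] = 32.6 + 1/λ = 32.6 + 27.248 = 59.848 seconds.

59.8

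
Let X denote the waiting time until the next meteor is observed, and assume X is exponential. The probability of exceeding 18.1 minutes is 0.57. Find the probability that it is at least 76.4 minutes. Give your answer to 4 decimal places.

0.0932

e^(−λ·18.1) = 0.57 ⇒ λ = −ln(0.57)/18.1 = 0.0310563.
P(X > 76.4) = e^(−0.0310563·76.4) = e^(−2.3727) ≈ 0.0932.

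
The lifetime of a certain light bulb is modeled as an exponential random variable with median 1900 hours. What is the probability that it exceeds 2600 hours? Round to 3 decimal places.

0.387

For an exponential, median = ln(2)/λ, so λ = ln 2 / 1900 = 0.000364814 per hour.
P(X > 2600) = e^(−λ·2600) = e^(−0.94852) ≈ 0.387.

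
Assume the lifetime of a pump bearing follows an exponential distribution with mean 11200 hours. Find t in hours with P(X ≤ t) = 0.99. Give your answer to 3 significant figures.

The rate is λ = 1/11200 = 0.0000892857 per hour.
Set 1 − e^(−λt) = 0.99, so t = −ln(0.01)/λ = 4.6052/0.0000892857 ≈ 51577.9 hours.

51600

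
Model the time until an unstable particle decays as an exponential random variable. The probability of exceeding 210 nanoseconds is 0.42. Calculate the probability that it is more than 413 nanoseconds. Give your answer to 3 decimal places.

0.182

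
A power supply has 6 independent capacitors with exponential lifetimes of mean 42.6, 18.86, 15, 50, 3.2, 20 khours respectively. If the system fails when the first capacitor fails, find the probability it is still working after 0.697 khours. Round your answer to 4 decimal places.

0.6932

The first failure time is exponential with rate Σλ_i = 1/42.6 + 1/18.86 + 1/15 + 1/50 + 1/3.2 + 1/20 = 0.525663 per khour.
P(min > 0.697) = e^(−0.525663·0.697) = e^(−0.36639) ≈ 0.6932.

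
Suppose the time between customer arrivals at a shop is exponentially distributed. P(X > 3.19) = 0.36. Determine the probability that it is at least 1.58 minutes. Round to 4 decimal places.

e^(−λ·3.19) = 0.36 ⇒ λ = −ln(0.36)/3.19 = 0.320267.
P(X > 1.58) = e^(−0.320267·1.58) = e^(−0.50602) ≈ 0.6029.

0.6029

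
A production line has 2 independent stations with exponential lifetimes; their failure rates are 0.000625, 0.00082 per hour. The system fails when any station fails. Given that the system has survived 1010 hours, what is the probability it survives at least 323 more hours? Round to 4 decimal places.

0.6270

Time to first failure ~ Exp(Σλ) with Σλ = 0.001445.
By memorylessness, P(T > 1010+323 | T > 1010) = P(T > 323) = e^(−0.001445·323) ≈ 0.6270.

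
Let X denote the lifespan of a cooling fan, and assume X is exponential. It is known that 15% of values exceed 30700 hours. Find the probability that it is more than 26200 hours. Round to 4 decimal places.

e^(−λ·30700) = 0.15 ⇒ λ = −ln(0.15)/30700 = 0.0000617954.
P(X > 26200) = e^(−0.0000617954·26200) = e^(−1.619) ≈ 0.1981.

0.1981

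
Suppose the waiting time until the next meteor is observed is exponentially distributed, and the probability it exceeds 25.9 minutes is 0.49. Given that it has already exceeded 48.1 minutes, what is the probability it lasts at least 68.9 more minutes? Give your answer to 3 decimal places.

From e^(−λ·25.9) = 0.49, λ = −ln(0.49)/25.9 = 0.0275425.
Memoryless: P(X > 48.1+68.9 | X > 48.1) = P(X > 68.9) = e^(−0.0275425·68.9) ≈ 0.150.

0.150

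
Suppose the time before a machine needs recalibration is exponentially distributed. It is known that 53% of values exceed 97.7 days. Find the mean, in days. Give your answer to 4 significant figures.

153.9

e^(−λ·97.7) = 0.53 ⇒ λ = −ln(0.53)/97.7 = 0.00649824.
Mean = 1/λ = 153.888 days.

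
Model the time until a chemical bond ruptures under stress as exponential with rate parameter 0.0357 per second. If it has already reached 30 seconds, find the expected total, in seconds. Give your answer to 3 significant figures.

58.0

By memorylessness, E[X | X > 30] = 30 + 1/λ = 30 + 28.0112 = 58.0112 seconds.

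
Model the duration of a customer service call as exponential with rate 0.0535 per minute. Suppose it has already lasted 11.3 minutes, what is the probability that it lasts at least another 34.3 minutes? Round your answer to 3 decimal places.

0.160

By the memoryless property, P(X > 11.3+34.3 | X > 11.3) = P(X > 34.3).
P(X > 34.3) = e^(−1.835) ≈ 0.160.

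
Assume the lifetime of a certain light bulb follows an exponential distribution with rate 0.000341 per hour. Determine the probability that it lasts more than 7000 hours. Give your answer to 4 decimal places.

P(X > 7000) = e^(−λ·7000) = e^(−2.387) ≈ 0.0919.

0.0919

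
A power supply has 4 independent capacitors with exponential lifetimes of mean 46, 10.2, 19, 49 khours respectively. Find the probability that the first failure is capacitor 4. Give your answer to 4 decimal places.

Rates: λ_i = 1/mean_i → 0.0217391, 0.0980392, 0.0526316, 0.0204082; Σλ = 0.192818.
P(capacitor 4 first) = λ_4/Σλ = 0.0204082/0.192818 ≈ 0.1058.

0.1058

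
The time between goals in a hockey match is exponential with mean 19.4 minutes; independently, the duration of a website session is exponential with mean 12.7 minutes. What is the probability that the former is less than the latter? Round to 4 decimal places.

0.3956

λ_1 = 1/19.4 = 0.0515464, λ_2 = 1/12.7 = 0.0787402.
For independent exponentials, P(the former < the latter) = λ_1/(λ_1+λ_2) = 0.0515464/0.130287 ≈ 0.3956.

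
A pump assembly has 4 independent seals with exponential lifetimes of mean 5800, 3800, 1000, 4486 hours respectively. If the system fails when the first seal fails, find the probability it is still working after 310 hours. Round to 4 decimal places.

The first failure time is exponential with rate Σλ_i = 1/5800 + 1/3800 + 1/1000 + 1/4486 = 0.00165849 per hour.
P(min > 310) = e^(−0.00165849·310) = e^(−0.51413) ≈ 0.5980.

0.5980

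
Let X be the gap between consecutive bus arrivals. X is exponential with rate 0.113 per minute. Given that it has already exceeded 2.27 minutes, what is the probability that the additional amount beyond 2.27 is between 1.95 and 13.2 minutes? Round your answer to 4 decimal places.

Memoryless: the residual past 2.27 is again Exp(λ).
P(1.95 < residual < 13.2) = e^(−λ·1.95) − e^(−λ·13.2) = 0.80224 − 0.22501 ≈ 0.5772.

0.5772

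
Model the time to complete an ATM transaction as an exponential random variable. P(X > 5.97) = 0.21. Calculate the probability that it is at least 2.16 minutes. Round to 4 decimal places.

0.5686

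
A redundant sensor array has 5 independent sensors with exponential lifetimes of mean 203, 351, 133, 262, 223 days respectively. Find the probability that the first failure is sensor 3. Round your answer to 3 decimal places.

0.319

Rates: λ_i = 1/mean_i → 0.00492611, 0.002849, 0.0075188, 0.00381679, 0.0044843; Σλ = 0.023595.
P(sensor 3 first) = λ_3/Σλ = 0.0075188/0.023595 ≈ 0.319.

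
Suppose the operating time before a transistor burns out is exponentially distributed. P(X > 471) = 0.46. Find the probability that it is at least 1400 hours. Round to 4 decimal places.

e^(−λ·471) = 0.46 ⇒ λ = −ln(0.46)/471 = 0.00164868.
P(X > 1400) = e^(−0.00164868·1400) = e^(−2.3082) ≈ 0.0994.

0.0994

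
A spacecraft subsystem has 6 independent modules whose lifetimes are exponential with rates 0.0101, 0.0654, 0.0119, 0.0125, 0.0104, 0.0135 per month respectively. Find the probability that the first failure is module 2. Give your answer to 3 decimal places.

0.528

The time to first failure is exponential with rate Σλ = 0.0101 + 0.0654 + 0.0119 + 0.0125 + 0.0104 + 0.0135 = 0.1238.
P(module 2 first) = λ_2/Σλ = 0.0654/0.1238 ≈ 0.528.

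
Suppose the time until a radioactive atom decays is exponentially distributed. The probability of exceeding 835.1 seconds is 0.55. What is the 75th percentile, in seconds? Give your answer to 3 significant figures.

1940

e^(−λ·835.1) = 0.55 ⇒ λ = −ln(0.55)/835.1 = 0.000715887.
75th percentile: 1 − e^(−λt) = 0.75, t = −ln(0.25)/λ = 1936.47 seconds.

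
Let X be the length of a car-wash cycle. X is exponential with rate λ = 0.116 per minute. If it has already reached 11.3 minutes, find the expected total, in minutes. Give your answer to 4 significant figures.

19.92

By memorylessness, E[X | X > 11.3] = 11.3 + 1/λ = 11.3 + 8.62069 = 19.9207 minutes.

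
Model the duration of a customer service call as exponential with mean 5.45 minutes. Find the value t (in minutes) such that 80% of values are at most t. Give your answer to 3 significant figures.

8.77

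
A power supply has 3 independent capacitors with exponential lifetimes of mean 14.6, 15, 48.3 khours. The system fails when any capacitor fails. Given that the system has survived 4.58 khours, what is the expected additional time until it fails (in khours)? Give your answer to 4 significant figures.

6.416

First-failure rate Σλ = 1/14.6 + 1/15 + 1/48.3 = 0.155864.
By memorylessness the expected residual is 1/Σλ = 6.41586 khours, regardless of the 4.58 already elapsed.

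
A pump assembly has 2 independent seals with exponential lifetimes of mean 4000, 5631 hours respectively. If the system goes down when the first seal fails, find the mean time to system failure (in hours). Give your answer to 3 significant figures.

2340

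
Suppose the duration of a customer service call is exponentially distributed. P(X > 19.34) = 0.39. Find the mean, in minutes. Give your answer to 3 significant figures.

20.5

e^(−λ·19.34) = 0.39 ⇒ λ = −ln(0.39)/19.34 = 0.0486871.
Mean = 1/λ = 20.5393 minutes.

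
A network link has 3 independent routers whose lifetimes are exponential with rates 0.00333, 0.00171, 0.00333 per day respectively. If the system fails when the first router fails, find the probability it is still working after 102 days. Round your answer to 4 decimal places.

The time to first failure is exponential with rate Σλ = 0.00333 + 0.00171 + 0.00333 = 0.00837.
P(min > 102) = e^(−0.00837·102) = e^(−0.85374) ≈ 0.4258.

0.4258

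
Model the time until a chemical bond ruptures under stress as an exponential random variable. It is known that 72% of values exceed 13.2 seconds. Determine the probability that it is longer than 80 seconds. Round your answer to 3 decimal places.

0.137

e^(−λ·13.2) = 0.72 ⇒ λ = −ln(0.72)/13.2 = 0.0248867.
P(X > 80) = e^(−0.0248867·80) = e^(−1.9909) ≈ 0.137.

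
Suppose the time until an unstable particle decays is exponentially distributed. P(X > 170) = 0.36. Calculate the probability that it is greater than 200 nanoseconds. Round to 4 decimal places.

0.3006

e^(−λ·170) = 0.36 ⇒ λ = −ln(0.36)/170 = 0.00600971.
P(X > 200) = e^(−0.00600971·200) = e^(−1.2019) ≈ 0.3006.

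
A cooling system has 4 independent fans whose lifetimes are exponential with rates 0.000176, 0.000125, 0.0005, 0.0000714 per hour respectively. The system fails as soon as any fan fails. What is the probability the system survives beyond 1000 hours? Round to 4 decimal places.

0.4179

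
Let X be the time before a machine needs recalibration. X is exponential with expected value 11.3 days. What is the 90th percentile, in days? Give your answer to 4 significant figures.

The rate is λ = 1/11.3 = 0.0884956 per day.
Set 1 − e^(−λt) = 0.9, so t = −ln(0.1)/λ = 2.3026/0.0884956 ≈ 26.0192 days.

26.02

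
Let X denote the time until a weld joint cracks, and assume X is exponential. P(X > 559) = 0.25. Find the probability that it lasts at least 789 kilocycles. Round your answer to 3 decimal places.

0.141

e^(−λ·559) = 0.25 ⇒ λ = −ln(0.25)/559 = 0.00247995.
P(X > 789) = e^(−0.00247995·789) = e^(−1.9567) ≈ 0.141.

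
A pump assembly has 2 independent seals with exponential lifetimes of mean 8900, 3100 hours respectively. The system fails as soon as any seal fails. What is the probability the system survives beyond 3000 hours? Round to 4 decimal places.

0.2712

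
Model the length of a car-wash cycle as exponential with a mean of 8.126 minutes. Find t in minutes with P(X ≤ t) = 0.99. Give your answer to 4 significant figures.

The rate is λ = 1/8.126 = 0.123062 per minute.
Set 1 − e^(−λt) = 0.99, so t = −ln(0.01)/λ = 4.6052/0.123062 ≈ 37.4216 minutes.

37.42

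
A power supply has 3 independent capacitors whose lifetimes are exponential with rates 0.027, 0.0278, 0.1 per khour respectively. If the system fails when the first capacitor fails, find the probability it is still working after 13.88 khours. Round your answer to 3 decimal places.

The time to first failure is exponential with rate Σλ = 0.027 + 0.0278 + 0.1 = 0.1548.
P(min > 13.88) = e^(−0.1548·13.88) = e^(−2.1486) ≈ 0.117.

0.117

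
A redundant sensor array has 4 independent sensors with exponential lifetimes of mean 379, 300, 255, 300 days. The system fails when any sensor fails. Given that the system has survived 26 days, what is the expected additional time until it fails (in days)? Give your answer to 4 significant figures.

75.60

First-failure rate Σλ = 1/379 + 1/300 + 1/255 + 1/300 = 0.0132268.
By memorylessness the expected residual is 1/Σλ = 75.6043 days, regardless of the 26 already elapsed.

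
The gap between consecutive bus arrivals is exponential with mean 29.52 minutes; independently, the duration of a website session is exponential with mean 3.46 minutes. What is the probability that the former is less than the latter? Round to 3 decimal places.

0.105

λ_1 = 1/29.52 = 0.0338753, λ_2 = 1/3.46 = 0.289017.
For independent exponentials, P(the former < the latter) = λ_1/(λ_1+λ_2) = 0.0338753/0.322893 ≈ 0.105.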